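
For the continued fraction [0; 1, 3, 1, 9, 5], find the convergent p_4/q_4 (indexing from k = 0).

39/49

Using pₖ = aₖpₖ₋₁ + pₖ₋₂, qₖ = aₖqₖ₋₁ + qₖ₋₂ (with p₋₁=1, p₋₂=0, q₋₁=0, q₋₂=1):
  k=0: a=0, p=0, q=1
  k=1: a=1, p=1, q=1
  k=2: a=3, p=3, q=4
  k=3: a=1, p=4, q=5
  k=4: a=9, p=39, q=49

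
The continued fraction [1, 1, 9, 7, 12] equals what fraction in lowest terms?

Fold from the inside: start with 12/1.
  7 + 1/12 = 85/12
  9 + 12/85 = 777/85
  1 + 85/777 = 862/777
  1 + 777/862 = 1639/862

1639/862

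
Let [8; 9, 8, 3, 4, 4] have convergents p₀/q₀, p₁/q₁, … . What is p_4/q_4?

Using pₖ = aₖpₖ₋₁ + pₖ₋₂, qₖ = aₖqₖ₋₁ + qₖ₋₂ (with p₋₁=1, p₋₂=0, q₋₁=0, q₋₂=1):
  k=0: a=8, p=8, q=1
  k=1: a=9, p=73, q=9
  k=2: a=8, p=592, q=73
  k=3: a=3, p=1849, q=228
  k=4: a=4, p=7988, q=985

7988/985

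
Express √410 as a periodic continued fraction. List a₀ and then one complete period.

[20; 4, 40]

a₀ = ⌊√410⌋ = 20.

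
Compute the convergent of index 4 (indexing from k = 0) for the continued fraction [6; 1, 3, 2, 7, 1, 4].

Using pₖ = aₖpₖ₋₁ + pₖ₋₂, qₖ = aₖqₖ₋₁ + qₖ₋₂ (with p₋₁=1, p₋₂=0, q₋₁=0, q₋₂=1):
  k=0: a=6, p=6, q=1
  k=1: a=1, p=7, q=1
  k=2: a=3, p=27, q=4
  k=3: a=2, p=61, q=9
  k=4: a=7, p=454, q=67

454/67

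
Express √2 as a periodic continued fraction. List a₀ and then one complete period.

a₀ = ⌊√2⌋ = 1.
With m₀=0, d₀=1 and mₖ₊₁ = dₖaₖ − mₖ, dₖ₊₁ = (n − mₖ₊₁²)/dₖ, aₖ₊₁ = ⌊(a₀+mₖ₊₁)/dₖ₊₁⌋:
  k=1: m=1, d=1, a=2
d=1 and a=2a₀=2 at k=1, so the next step gives (m, d) = (1, 1) again — its k=1 value — and the period has length 1.

[1; 2]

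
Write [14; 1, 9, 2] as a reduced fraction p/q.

Fold from the inside: start with 2/1.
  9 + 1/2 = 19/2
  1 + 2/19 = 21/19
  14 + 19/21 = 313/21

313/21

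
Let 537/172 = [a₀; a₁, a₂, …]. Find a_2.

537 = 3·172 + 21   →  a_0 = 3
172 = 8·21 + 4   →  a_1 = 8
21 = 5·4 + 1   →  a_2 = 5

5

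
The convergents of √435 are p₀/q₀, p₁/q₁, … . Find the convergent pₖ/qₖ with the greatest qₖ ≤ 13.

146/7

√435 = [20; 1, 5, 1, 40, …] (period length 4).
Convergents:
  p_0/q_0 = 20/1
  p_1/q_1 = 21/1
  p_2/q_2 = 125/6
  p_3/q_3 = 146/7
  p_4/q_4 = 5965/286
q_3 = 7 ≤ 13 < 286 = q_4, so the answer is 146/7.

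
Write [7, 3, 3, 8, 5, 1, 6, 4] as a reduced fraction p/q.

Fold from the inside: start with 4/1.
  6 + 1/4 = 25/4
  1 + 4/25 = 29/25
  5 + 25/29 = 170/29
  8 + 29/170 = 1389/170
  3 + 170/1389 = 4337/1389
  3 + 1389/4337 = 14400/4337
  7 + 4337/14400 = 105137/14400

105137/14400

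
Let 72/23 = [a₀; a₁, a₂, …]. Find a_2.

72 = 3·23 + 3   →  a_0 = 3
23 = 7·3 + 2   →  a_1 = 7
3 = 1·2 + 1   →  a_2 = 1

1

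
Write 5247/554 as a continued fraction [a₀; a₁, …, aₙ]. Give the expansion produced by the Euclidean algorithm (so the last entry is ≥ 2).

[9; 2, 8, 6, 2, 2]

5247 = 9·554 + 261
554 = 2·261 + 32
261 = 8·32 + 5
32 = 6·5 + 2
5 = 2·2 + 1
2 = 2·1 + 0  (stop)
So 5247/554 = [9; 2, 8, 6, 2, 2].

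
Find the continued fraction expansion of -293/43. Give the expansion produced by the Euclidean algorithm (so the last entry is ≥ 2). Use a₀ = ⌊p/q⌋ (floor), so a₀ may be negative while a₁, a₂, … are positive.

-293 = -7·43 + 8
43 = 5·8 + 3
8 = 2·3 + 2
3 = 1·2 + 1
2 = 2·1 + 0  (stop)
So -293/43 = [-7; 5, 2, 1, 2].

[-7; 5, 2, 1, 2]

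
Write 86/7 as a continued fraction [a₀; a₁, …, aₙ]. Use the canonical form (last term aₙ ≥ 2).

86 = 12*7 + 2
7 = 3*2 + 1
2 = 2*1 + 0  (stop)
So 86/7 = [12; 3, 2].

[12; 3, 2]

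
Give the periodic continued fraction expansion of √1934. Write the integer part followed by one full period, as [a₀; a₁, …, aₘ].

[43; 1, 42, 1, 86]

a₀ = ⌊√1934⌋ = 43.
With m₀=0, d₀=1 and mₖ₊₁ = dₖaₖ − mₖ, dₖ₊₁ = (n − mₖ₊₁²)/dₖ, aₖ₊₁ = ⌊(a₀+mₖ₊₁)/dₖ₊₁⌋:
  k=1: m=43, d=85, a=1
  k=2: m=42, d=2, a=42
  k=3: m=42, d=85, a=1
  k=4: m=43, d=1, a=86
d=1 and a=2a₀=86 at k=4, so the next step gives (m, d) = (43, 85) again — its k=1 value — and the period has length 4.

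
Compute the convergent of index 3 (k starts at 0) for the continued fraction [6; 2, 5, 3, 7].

226/35

Using pₖ = aₖpₖ₋₁ + pₖ₋₂, qₖ = aₖqₖ₋₁ + qₖ₋₂ (with p₋₁=1, p₋₂=0, q₋₁=0, q₋₂=1):
  k=0: a=6, p=6, q=1
  k=1: a=2, p=13, q=2
  k=2: a=5, p=71, q=11
  k=3: a=3, p=226, q=35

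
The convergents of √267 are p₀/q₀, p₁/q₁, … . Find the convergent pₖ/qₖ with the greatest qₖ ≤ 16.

49/3

√267 = [16; 2, 1, 15, 1, 2, 32, …] (period length 6).
Convergents:
  p_0/q_0 = 16/1
  p_1/q_1 = 33/2
  p_2/q_2 = 49/3
  p_3/q_3 = 768/47
q_2 = 3 ≤ 16 < 47 = q_3, so the answer is 49/3.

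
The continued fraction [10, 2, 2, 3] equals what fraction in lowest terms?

Fold from the inside: start with 3/1.
  2 + 1/3 = 7/3
  2 + 3/7 = 17/7
  10 + 7/17 = 177/17

177/17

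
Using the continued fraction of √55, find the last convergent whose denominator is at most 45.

89/12

√55 = [7; 2, 2, 2, 14, …] (period length 4).
Convergents:
  p_0/q_0 = 7/1
  p_1/q_1 = 15/2
  p_2/q_2 = 37/5
  p_3/q_3 = 89/12
  p_4/q_4 = 1283/173
q_3 = 12 ≤ 45 < 173 = q_4, so the answer is 89/12.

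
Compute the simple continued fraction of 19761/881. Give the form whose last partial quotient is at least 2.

[22; 2, 3, 12, 3, 3]

19761 = 22*881 + 379
881 = 2*379 + 123
379 = 3*123 + 10
123 = 12*10 + 3
10 = 3*3 + 1
3 = 3*1 + 0  (stop)
So 19761/881 = [22; 2, 3, 12, 3, 3].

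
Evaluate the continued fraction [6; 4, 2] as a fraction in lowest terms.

56/9

Fold from the inside: start with 2/1.
  4 + 1/2 = 9/2
  6 + 2/9 = 56/9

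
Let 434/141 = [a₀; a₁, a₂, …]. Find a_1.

434 = 3·141 + 11   →  a_0 = 3
141 = 12·11 + 9   →  a_1 = 12

12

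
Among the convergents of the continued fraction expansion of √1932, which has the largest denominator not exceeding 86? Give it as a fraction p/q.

967/22

√1932 = [43; 1, 20, 1, 86, …] (period length 4).
Convergents:
  p_0/q_0 = 43/1
  p_1/q_1 = 44/1
  p_2/q_2 = 923/21
  p_3/q_3 = 967/22
  p_4/q_4 = 84085/1913
q_3 = 22 ≤ 86 < 1913 = q_4, so the answer is 967/22.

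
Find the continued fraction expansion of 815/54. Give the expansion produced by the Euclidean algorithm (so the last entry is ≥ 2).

815 = 15*54 + 5
54 = 10*5 + 4
5 = 1*4 + 1
4 = 4*1 + 0  (stop)
So 815/54 = [15; 10, 1, 4].

[15; 10, 1, 4]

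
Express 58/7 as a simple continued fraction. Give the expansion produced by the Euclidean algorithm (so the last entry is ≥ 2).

58 = 8*7 + 2
7 = 3*2 + 1
2 = 2*1 + 0  (stop)
So 58/7 = [8; 3, 2].

[8; 3, 2]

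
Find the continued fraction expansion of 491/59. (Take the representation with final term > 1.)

491 = 8*59 + 19
59 = 3*19 + 2
19 = 9*2 + 1
2 = 2*1 + 0  (stop)
So 491/59 = [8; 3, 9, 2].

[8; 3, 9, 2]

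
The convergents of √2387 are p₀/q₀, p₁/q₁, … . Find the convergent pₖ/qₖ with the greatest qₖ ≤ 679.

33125/678

√2387 = [48; 1, 5, 1, 96, …] (period length 4).
Convergents:
  p_0/q_0 = 48/1
  p_1/q_1 = 49/1
  p_2/q_2 = 293/6
  p_3/q_3 = 342/7
  p_4/q_4 = 33125/678
  p_5/q_5 = 33467/685
q_4 = 678 ≤ 679 < 685 = q_5, so the answer is 33125/678.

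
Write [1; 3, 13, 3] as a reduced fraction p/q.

Fold from the inside: start with 3/1.
  13 + 1/3 = 40/3
  3 + 3/40 = 123/40
  1 + 40/123 = 163/123

163/123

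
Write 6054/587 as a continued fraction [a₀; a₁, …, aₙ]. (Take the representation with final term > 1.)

[10; 3, 5, 3, 1, 8]

6054 = 10*587 + 184
587 = 3*184 + 35
184 = 5*35 + 9
35 = 3*9 + 8
9 = 1*8 + 1
8 = 8*1 + 0  (stop)
So 6054/587 = [10; 3, 5, 3, 1, 8].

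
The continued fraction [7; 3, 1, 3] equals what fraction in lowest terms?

109/15

Fold from the inside: start with 3/1.
  1 + 1/3 = 4/3
  3 + 3/4 = 15/4
  7 + 4/15 = 109/15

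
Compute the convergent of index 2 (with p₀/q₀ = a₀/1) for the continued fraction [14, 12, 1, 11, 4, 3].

183/13

Using pₖ = aₖpₖ₋₁ + pₖ₋₂, qₖ = aₖqₖ₋₁ + qₖ₋₂ (with p₋₁=1, p₋₂=0, q₋₁=0, q₋₂=1):
  k=0: a=14, p=14, q=1
  k=1: a=12, p=169, q=12
  k=2: a=1, p=183, q=13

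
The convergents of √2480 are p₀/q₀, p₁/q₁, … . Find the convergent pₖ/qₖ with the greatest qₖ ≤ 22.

√2480 = [49; 1, 3, 1, 98, …] (period length 4).
Convergents:
  p_0/q_0 = 49/1
  p_1/q_1 = 50/1
  p_2/q_2 = 199/4
  p_3/q_3 = 249/5
  p_4/q_4 = 24601/494
q_3 = 5 ≤ 22 < 494 = q_4, so the answer is 249/5.

249/5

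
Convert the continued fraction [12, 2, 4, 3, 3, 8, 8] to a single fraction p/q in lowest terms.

80563/6472

Using pₖ = aₖpₖ₋₁ + pₖ₋₂ and qₖ = aₖqₖ₋₁ + qₖ₋₂:
  k=0: a=12, p=12, q=1
  k=1: a=2, p=25, q=2
  k=2: a=4, p=112, q=9
  k=3: a=3, p=361, q=29
  k=4: a=3, p=1195, q=96
  k=5: a=8, p=9921, q=797
  k=6: a=8, p=80563, q=6472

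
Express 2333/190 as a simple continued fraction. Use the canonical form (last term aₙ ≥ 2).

[12; 3, 1, 1, 2, 2, 4]

2333 = 12·190 + 53
190 = 3·53 + 31
53 = 1·31 + 22
31 = 1·22 + 9
22 = 2·9 + 4
9 = 2·4 + 1
4 = 4·1 + 0  (stop)
So 2333/190 = [12; 3, 1, 1, 2, 2, 4].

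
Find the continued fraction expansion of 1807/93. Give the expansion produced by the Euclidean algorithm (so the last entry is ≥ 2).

[19; 2, 3, 13]

1807 = 19·93 + 40
93 = 2·40 + 13
40 = 3·13 + 1
13 = 13·1 + 0  (stop)
So 1807/93 = [19; 2, 3, 13].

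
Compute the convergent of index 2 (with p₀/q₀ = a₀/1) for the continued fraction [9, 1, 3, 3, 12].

Using pₖ = aₖpₖ₋₁ + pₖ₋₂, qₖ = aₖqₖ₋₁ + qₖ₋₂ (with p₋₁=1, p₋₂=0, q₋₁=0, q₋₂=1):
  k=0: a=9, p=9, q=1
  k=1: a=1, p=10, q=1
  k=2: a=3, p=39, q=4

39/4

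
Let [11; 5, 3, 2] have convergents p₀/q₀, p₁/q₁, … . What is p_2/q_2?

179/16

Using pₖ = aₖpₖ₋₁ + pₖ₋₂, qₖ = aₖqₖ₋₁ + qₖ₋₂ (with p₋₁=1, p₋₂=0, q₋₁=0, q₋₂=1):
  k=0: a=11, p=11, q=1
  k=1: a=5, p=56, q=5
  k=2: a=3, p=179, q=16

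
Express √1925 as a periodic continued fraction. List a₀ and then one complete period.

a₀ = ⌊√1925⌋ = 43.
With m₀=0, d₀=1 and mₖ₊₁ = dₖaₖ − mₖ, dₖ₊₁ = (n − mₖ₊₁²)/dₖ, aₖ₊₁ = ⌊(a₀+mₖ₊₁)/dₖ₊₁⌋:
  k=1: m=43, d=76, a=1
  k=2: m=33, d=11, a=6
  k=3: m=33, d=76, a=1
  k=4: m=43, d=1, a=86
d=1 and a=2a₀=86 at k=4, so the next step gives (m, d) = (43, 76) again — its k=1 value — and the period has length 4.

[43; 1, 6, 1, 86]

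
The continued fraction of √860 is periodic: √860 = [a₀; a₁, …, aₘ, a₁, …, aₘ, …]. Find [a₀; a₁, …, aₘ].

[29; 3, 14, 3, 58]

a₀ = ⌊√860⌋ = 29.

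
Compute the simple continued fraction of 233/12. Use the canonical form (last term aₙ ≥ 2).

[19; 2, 2, 2]

233 = 19*12 + 5
12 = 2*5 + 2
5 = 2*2 + 1
2 = 2*1 + 0  (stop)
So 233/12 = [19; 2, 2, 2].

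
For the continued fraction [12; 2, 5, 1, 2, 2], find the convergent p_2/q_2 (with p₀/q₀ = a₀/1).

Using pₖ = aₖpₖ₋₁ + pₖ₋₂, qₖ = aₖqₖ₋₁ + qₖ₋₂ (with p₋₁=1, p₋₂=0, q₋₁=0, q₋₂=1):
  k=0: a=12, p=12, q=1
  k=1: a=2, p=25, q=2
  k=2: a=5, p=137, q=11

137/11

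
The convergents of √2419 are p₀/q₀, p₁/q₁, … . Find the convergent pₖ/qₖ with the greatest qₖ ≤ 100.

√2419 = [49; 5, 2, 5, 98, …] (period length 4).
Convergents:
  p_0/q_0 = 49/1
  p_1/q_1 = 246/5
  p_2/q_2 = 541/11
  p_3/q_3 = 2951/60
  p_4/q_4 = 289739/5891
q_3 = 60 ≤ 100 < 5891 = q_4, so the answer is 2951/60.

2951/60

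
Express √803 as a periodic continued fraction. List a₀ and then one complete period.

a₀ = ⌊√803⌋ = 28.
With m₀=0, d₀=1 and mₖ₊₁ = dₖaₖ − mₖ, dₖ₊₁ = (n − mₖ₊₁²)/dₖ, aₖ₊₁ = ⌊(a₀+mₖ₊₁)/dₖ₊₁⌋:
  k=1: m=28, d=19, a=2
  k=2: m=10, d=37, a=1
  k=3: m=27, d=2, a=27
  k=4: m=27, d=37, a=1
  k=5: m=10, d=19, a=2
  k=6: m=28, d=1, a=56
d=1 and a=2a₀=56 at k=6, so the next step gives (m, d) = (28, 19) again — its k=1 value — and the period has length 6.

[28; 2, 1, 27, 1, 2, 56]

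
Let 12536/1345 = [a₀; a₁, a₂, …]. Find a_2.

8

12536 = 9·1345 + 431   →  a_0 = 9
1345 = 3·431 + 52   →  a_1 = 3
431 = 8·52 + 15   →  a_2 = 8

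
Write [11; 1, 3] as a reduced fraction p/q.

47/4

Using pₖ = aₖpₖ₋₁ + pₖ₋₂ and qₖ = aₖqₖ₋₁ + qₖ₋₂:
  k=0: a=11, p=11, q=1
  k=1: a=1, p=12, q=1
  k=2: a=3, p=47, q=4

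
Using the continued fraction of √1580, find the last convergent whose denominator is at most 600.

12680/319

√1580 = [39; 1, 2, 1, 78, …] (period length 4).
Convergents:
  p_0/q_0 = 39/1
  p_1/q_1 = 40/1
  p_2/q_2 = 119/3
  p_3/q_3 = 159/4
  p_4/q_4 = 12521/315
  p_5/q_5 = 12680/319
  p_6/q_6 = 37881/953
q_5 = 319 ≤ 600 < 953 = q_6, so the answer is 12680/319.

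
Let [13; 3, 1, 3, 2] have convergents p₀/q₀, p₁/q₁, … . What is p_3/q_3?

Using pₖ = aₖpₖ₋₁ + pₖ₋₂, qₖ = aₖqₖ₋₁ + qₖ₋₂ (with p₋₁=1, p₋₂=0, q₋₁=0, q₋₂=1):
  k=0: a=13, p=13, q=1
  k=1: a=3, p=40, q=3
  k=2: a=1, p=53, q=4
  k=3: a=3, p=199, q=15

199/15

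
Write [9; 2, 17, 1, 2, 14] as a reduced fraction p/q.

Using pₖ = aₖpₖ₋₁ + pₖ₋₂ and qₖ = aₖqₖ₋₁ + qₖ₋₂:
  k=0: a=9, p=9, q=1
  k=1: a=2, p=19, q=2
  k=2: a=17, p=332, q=35
  k=3: a=1, p=351, q=37
  k=4: a=2, p=1034, q=109
  k=5: a=14, p=14827, q=1563

14827/1563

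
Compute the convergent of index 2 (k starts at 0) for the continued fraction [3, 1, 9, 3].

Using pₖ = aₖpₖ₋₁ + pₖ₋₂, qₖ = aₖqₖ₋₁ + qₖ₋₂ (with p₋₁=1, p₋₂=0, q₋₁=0, q₋₂=1):
  k=0: a=3, p=3, q=1
  k=1: a=1, p=4, q=1
  k=2: a=9, p=39, q=10

39/10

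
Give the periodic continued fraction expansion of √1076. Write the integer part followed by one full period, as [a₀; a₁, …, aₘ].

[32; 1, 4, 16, 4, 1, 64]

a₀ = ⌊√1076⌋ = 32.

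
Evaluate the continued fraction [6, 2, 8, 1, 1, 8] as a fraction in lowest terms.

1987/307

Using pₖ = aₖpₖ₋₁ + pₖ₋₂ and qₖ = aₖqₖ₋₁ + qₖ₋₂:
  k=0: a=6, p=6, q=1
  k=1: a=2, p=13, q=2
  k=2: a=8, p=110, q=17
  k=3: a=1, p=123, q=19
  k=4: a=1, p=233, q=36
  k=5: a=8, p=1987, q=307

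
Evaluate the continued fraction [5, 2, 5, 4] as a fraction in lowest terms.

Fold from the inside: start with 4/1.
  5 + 1/4 = 21/4
  2 + 4/21 = 46/21
  5 + 21/46 = 251/46

251/46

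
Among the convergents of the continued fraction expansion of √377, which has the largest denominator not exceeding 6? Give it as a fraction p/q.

97/5

√377 = [19; 2, 2, 2, 38, …] (period length 4).
Convergents:
  p_0/q_0 = 19/1
  p_1/q_1 = 39/2
  p_2/q_2 = 97/5
  p_3/q_3 = 233/12
q_2 = 5 ≤ 6 < 12 = q_3, so the answer is 97/5.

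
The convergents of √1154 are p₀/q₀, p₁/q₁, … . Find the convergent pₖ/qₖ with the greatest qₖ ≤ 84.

1155/34

√1154 = [33; 1, 32, 1, 66, …] (period length 4).
Convergents:
  p_0/q_0 = 33/1
  p_1/q_1 = 34/1
  p_2/q_2 = 1121/33
  p_3/q_3 = 1155/34
  p_4/q_4 = 77351/2277
q_3 = 34 ≤ 84 < 2277 = q_4, so the answer is 1155/34.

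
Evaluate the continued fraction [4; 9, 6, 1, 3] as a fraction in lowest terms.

Using pₖ = aₖpₖ₋₁ + pₖ₋₂ and qₖ = aₖqₖ₋₁ + qₖ₋₂:
  k=0: a=4, p=4, q=1
  k=1: a=9, p=37, q=9
  k=2: a=6, p=226, q=55
  k=3: a=1, p=263, q=64
  k=4: a=3, p=1015, q=247

1015/247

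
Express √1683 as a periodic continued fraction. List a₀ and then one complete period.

[41; 41, 82]

a₀ = ⌊√1683⌋ = 41.
With m₀=0, d₀=1 and mₖ₊₁ = dₖaₖ − mₖ, dₖ₊₁ = (n − mₖ₊₁²)/dₖ, aₖ₊₁ = ⌊(a₀+mₖ₊₁)/dₖ₊₁⌋:
  k=1: m=41, d=2, a=41
  k=2: m=41, d=1, a=82
d=1 and a=2a₀=82 at k=2, so the next step gives (m, d) = (41, 2) again — its k=1 value — and the period has length 2.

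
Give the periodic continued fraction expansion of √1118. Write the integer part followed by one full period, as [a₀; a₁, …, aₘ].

[33; 2, 3, 2, 3, 2, 66]

a₀ = ⌊√1118⌋ = 33.
With m₀=0, d₀=1 and mₖ₊₁ = dₖaₖ − mₖ, dₖ₊₁ = (n − mₖ₊₁²)/dₖ, aₖ₊₁ = ⌊(a₀+mₖ₊₁)/dₖ₊₁⌋:
  k=1: m=33, d=29, a=2
  k=2: m=25, d=17, a=3
  k=3: m=26, d=26, a=2
  k=4: m=26, d=17, a=3
  k=5: m=25, d=29, a=2
  k=6: m=33, d=1, a=66
d=1 and a=2a₀=66 at k=6, so the next step gives (m, d) = (33, 29) again — its k=1 value — and the period has length 6.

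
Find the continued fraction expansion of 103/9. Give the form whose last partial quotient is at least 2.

103 = 11×9 + 4
9 = 2×4 + 1
4 = 4×1 + 0  (stop)
So 103/9 = [11; 2, 4].

[11; 2, 4]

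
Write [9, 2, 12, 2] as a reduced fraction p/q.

493/52

Fold from the inside: start with 2/1.
  12 + 1/2 = 25/2
  2 + 2/25 = 52/25
  9 + 25/52 = 493/52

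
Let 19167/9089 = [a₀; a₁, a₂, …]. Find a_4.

1

19167 = 2·9089 + 989   →  a_0 = 2
9089 = 9·989 + 188   →  a_1 = 9
989 = 5·188 + 49   →  a_2 = 5
188 = 3·49 + 41   →  a_3 = 3
49 = 1·41 + 8   →  a_4 = 1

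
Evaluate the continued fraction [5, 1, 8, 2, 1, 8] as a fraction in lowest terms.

Fold from the inside: start with 8/1.
  1 + 1/8 = 9/8
  2 + 8/9 = 26/9
  8 + 9/26 = 217/26
  1 + 26/217 = 243/217
  5 + 217/243 = 1432/243

1432/243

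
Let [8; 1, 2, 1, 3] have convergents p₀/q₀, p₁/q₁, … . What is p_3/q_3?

Using pₖ = aₖpₖ₋₁ + pₖ₋₂, qₖ = aₖqₖ₋₁ + qₖ₋₂ (with p₋₁=1, p₋₂=0, q₋₁=0, q₋₂=1):
  k=0: a=8, p=8, q=1
  k=1: a=1, p=9, q=1
  k=2: a=2, p=26, q=3
  k=3: a=1, p=35, q=4

35/4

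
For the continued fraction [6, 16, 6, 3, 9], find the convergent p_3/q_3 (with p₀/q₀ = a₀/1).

1861/307

Using pₖ = aₖpₖ₋₁ + pₖ₋₂, qₖ = aₖqₖ₋₁ + qₖ₋₂ (with p₋₁=1, p₋₂=0, q₋₁=0, q₋₂=1):
  k=0: a=6, p=6, q=1
  k=1: a=16, p=97, q=16
  k=2: a=6, p=588, q=97
  k=3: a=3, p=1861, q=307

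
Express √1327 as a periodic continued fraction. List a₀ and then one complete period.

a₀ = ⌊√1327⌋ = 36.
With m₀=0, d₀=1 and mₖ₊₁ = dₖaₖ − mₖ, dₖ₊₁ = (n − mₖ₊₁²)/dₖ, aₖ₊₁ = ⌊(a₀+mₖ₊₁)/dₖ₊₁⌋:
  k=1: m=36, d=31, a=2
  k=2: m=26, d=21, a=2
  k=3: m=16, d=51, a=1
  k=4: m=35, d=2, a=35
  k=5: m=35, d=51, a=1
  k=6: m=16, d=21, a=2
  k=7: m=26, d=31, a=2
  k=8: m=36, d=1, a=72
d=1 and a=2a₀=72 at k=8, so the next step gives (m, d) = (36, 31) again — its k=1 value — and the period has length 8.

[36; 2, 2, 1, 35, 1, 2, 2, 72]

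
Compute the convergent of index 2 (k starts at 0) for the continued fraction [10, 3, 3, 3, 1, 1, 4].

103/10

Using pₖ = aₖpₖ₋₁ + pₖ₋₂, qₖ = aₖqₖ₋₁ + qₖ₋₂ (with p₋₁=1, p₋₂=0, q₋₁=0, q₋₂=1):
  k=0: a=10, p=10, q=1
  k=1: a=3, p=31, q=3
  k=2: a=3, p=103, q=10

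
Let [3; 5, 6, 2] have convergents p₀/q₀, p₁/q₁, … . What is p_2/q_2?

Using pₖ = aₖpₖ₋₁ + pₖ₋₂, qₖ = aₖqₖ₋₁ + qₖ₋₂ (with p₋₁=1, p₋₂=0, q₋₁=0, q₋₂=1):
  k=0: a=3, p=3, q=1
  k=1: a=5, p=16, q=5
  k=2: a=6, p=99, q=31

99/31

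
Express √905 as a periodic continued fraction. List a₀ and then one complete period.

[30; 12, 60]

a₀ = ⌊√905⌋ = 30.
With m₀=0, d₀=1 and mₖ₊₁ = dₖaₖ − mₖ, dₖ₊₁ = (n − mₖ₊₁²)/dₖ, aₖ₊₁ = ⌊(a₀+mₖ₊₁)/dₖ₊₁⌋:
  k=1: m=30, d=5, a=12
  k=2: m=30, d=1, a=60
d=1 and a=2a₀=60 at k=2, so the next step gives (m, d) = (30, 5) again — its k=1 value — and the period has length 2.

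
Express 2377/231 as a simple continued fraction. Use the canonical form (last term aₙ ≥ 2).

[10; 3, 2, 4, 3, 2]

2377 = 10×231 + 67
231 = 3×67 + 30
67 = 2×30 + 7
30 = 4×7 + 2
7 = 3×2 + 1
2 = 2×1 + 0  (stop)
So 2377/231 = [10; 3, 2, 4, 3, 2].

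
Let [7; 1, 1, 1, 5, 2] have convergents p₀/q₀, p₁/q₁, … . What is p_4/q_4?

Using pₖ = aₖpₖ₋₁ + pₖ₋₂, qₖ = aₖqₖ₋₁ + qₖ₋₂ (with p₋₁=1, p₋₂=0, q₋₁=0, q₋₂=1):
  k=0: a=7, p=7, q=1
  k=1: a=1, p=8, q=1
  k=2: a=1, p=15, q=2
  k=3: a=1, p=23, q=3
  k=4: a=5, p=130, q=17

130/17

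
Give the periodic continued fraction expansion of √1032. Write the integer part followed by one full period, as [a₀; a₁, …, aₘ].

a₀ = ⌊√1032⌋ = 32.
With m₀=0, d₀=1 and mₖ₊₁ = dₖaₖ − mₖ, dₖ₊₁ = (n − mₖ₊₁²)/dₖ, aₖ₊₁ = ⌊(a₀+mₖ₊₁)/dₖ₊₁⌋:
  k=1: m=32, d=8, a=8
  k=2: m=32, d=1, a=64
d=1 and a=2a₀=64 at k=2, so the next step gives (m, d) = (32, 8) again — its k=1 value — and the period has length 2.

[32; 8, 64]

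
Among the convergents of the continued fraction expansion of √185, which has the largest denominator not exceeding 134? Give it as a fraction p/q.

1809/133

√185 = [13; 1, 1, 1, 1, 26, …] (period length 5).
Convergents:
  p_0/q_0 = 13/1
  p_1/q_1 = 14/1
  p_2/q_2 = 27/2
  p_3/q_3 = 41/3
  p_4/q_4 = 68/5
  p_5/q_5 = 1809/133
  p_6/q_6 = 1877/138
q_5 = 133 ≤ 134 < 138 = q_6, so the answer is 1809/133.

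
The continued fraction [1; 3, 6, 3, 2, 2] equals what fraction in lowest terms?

Using pₖ = aₖpₖ₋₁ + pₖ₋₂ and qₖ = aₖqₖ₋₁ + qₖ₋₂:
  k=0: a=1, p=1, q=1
  k=1: a=3, p=4, q=3
  k=2: a=6, p=25, q=19
  k=3: a=3, p=79, q=60
  k=4: a=2, p=183, q=139
  k=5: a=2, p=445, q=338

445/338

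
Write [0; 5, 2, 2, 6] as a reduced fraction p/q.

Fold from the inside: start with 6/1.
  2 + 1/6 = 13/6
  2 + 6/13 = 32/13
  5 + 13/32 = 173/32
  0 + 32/173 = 32/173

32/173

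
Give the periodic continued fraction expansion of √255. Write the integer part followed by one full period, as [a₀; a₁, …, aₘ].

[15; 1, 30]

a₀ = ⌊√255⌋ = 15.
With m₀=0, d₀=1 and mₖ₊₁ = dₖaₖ − mₖ, dₖ₊₁ = (n − mₖ₊₁²)/dₖ, aₖ₊₁ = ⌊(a₀+mₖ₊₁)/dₖ₊₁⌋:
  k=1: m=15, d=30, a=1
  k=2: m=15, d=1, a=30
d=1 and a=2a₀=30 at k=2, so the next step gives (m, d) = (15, 30) again — its k=1 value — and the period has length 2.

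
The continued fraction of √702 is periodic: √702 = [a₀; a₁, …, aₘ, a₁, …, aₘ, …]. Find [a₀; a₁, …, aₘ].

[26; 2, 52]

a₀ = ⌊√702⌋ = 26.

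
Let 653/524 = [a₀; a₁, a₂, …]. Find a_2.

653 = 1·524 + 129   →  a_0 = 1
524 = 4·129 + 8   →  a_1 = 4
129 = 16·8 + 1   →  a_2 = 16

16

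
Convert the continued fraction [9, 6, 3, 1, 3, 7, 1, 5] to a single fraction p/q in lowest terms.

Fold from the inside: start with 5/1.
  1 + 1/5 = 6/5
  7 + 5/6 = 47/6
  3 + 6/47 = 147/47
  1 + 47/147 = 194/147
  3 + 147/194 = 729/194
  6 + 194/729 = 4568/729
  9 + 729/4568 = 41841/4568

41841/4568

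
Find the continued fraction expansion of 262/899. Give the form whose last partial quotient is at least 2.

[0; 3, 2, 3, 7, 5]

262 = 0*899 + 262
899 = 3*262 + 113
262 = 2*113 + 36
113 = 3*36 + 5
36 = 7*5 + 1
5 = 5*1 + 0  (stop)
So 262/899 = [0; 3, 2, 3, 7, 5].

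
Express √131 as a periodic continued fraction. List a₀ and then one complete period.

a₀ = ⌊√131⌋ = 11.
With m₀=0, d₀=1 and mₖ₊₁ = dₖaₖ − mₖ, dₖ₊₁ = (n − mₖ₊₁²)/dₖ, aₖ₊₁ = ⌊(a₀+mₖ₊₁)/dₖ₊₁⌋:
  k=1: m=11, d=10, a=2
  k=2: m=9, d=5, a=4
  k=3: m=11, d=2, a=11
  k=4: m=11, d=5, a=4
  k=5: m=9, d=10, a=2
  k=6: m=11, d=1, a=22
d=1 and a=2a₀=22 at k=6, so the next step gives (m, d) = (11, 10) again — its k=1 value — and the period has length 6.

[11; 2, 4, 11, 4, 2, 22]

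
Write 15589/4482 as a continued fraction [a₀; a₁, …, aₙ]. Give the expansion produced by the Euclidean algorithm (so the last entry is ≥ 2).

15589 = 3*4482 + 2143
4482 = 2*2143 + 196
2143 = 10*196 + 183
196 = 1*183 + 13
183 = 14*13 + 1
13 = 13*1 + 0  (stop)
So 15589/4482 = [3; 2, 10, 1, 14, 13].

[3; 2, 10, 1, 14, 13]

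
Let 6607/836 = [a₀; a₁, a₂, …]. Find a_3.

3

6607 = 7·836 + 755   →  a_0 = 7
836 = 1·755 + 81   →  a_1 = 1
755 = 9·81 + 26   →  a_2 = 9
81 = 3·26 + 3   →  a_3 = 3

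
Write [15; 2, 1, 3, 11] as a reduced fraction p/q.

1905/124

Fold from the inside: start with 11/1.
  3 + 1/11 = 34/11
  1 + 11/34 = 45/34
  2 + 34/45 = 124/45
  15 + 45/124 = 1905/124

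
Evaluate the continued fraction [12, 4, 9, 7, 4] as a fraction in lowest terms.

Using pₖ = aₖpₖ₋₁ + pₖ₋₂ and qₖ = aₖqₖ₋₁ + qₖ₋₂:
  k=0: a=12, p=12, q=1
  k=1: a=4, p=49, q=4
  k=2: a=9, p=453, q=37
  k=3: a=7, p=3220, q=263
  k=4: a=4, p=13333, q=1089

13333/1089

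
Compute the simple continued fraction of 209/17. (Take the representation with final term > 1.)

209 = 12·17 + 5
17 = 3·5 + 2
5 = 2·2 + 1
2 = 2·1 + 0  (stop)
So 209/17 = [12; 3, 2, 2].

[12; 3, 2, 2]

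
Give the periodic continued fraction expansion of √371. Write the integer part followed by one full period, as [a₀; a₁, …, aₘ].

[19; 3, 1, 4, 1, 3, 38]

a₀ = ⌊√371⌋ = 19.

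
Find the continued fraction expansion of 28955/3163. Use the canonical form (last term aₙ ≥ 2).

28955 = 9·3163 + 488
3163 = 6·488 + 235
488 = 2·235 + 18
235 = 13·18 + 1
18 = 18·1 + 0  (stop)
So 28955/3163 = [9; 6, 2, 13, 18].

[9; 6, 2, 13, 18]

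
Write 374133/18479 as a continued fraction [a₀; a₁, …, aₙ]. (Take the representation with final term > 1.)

374133 = 20×18479 + 4553
18479 = 4×4553 + 267
4553 = 17×267 + 14
267 = 19×14 + 1
14 = 14×1 + 0  (stop)
So 374133/18479 = [20; 4, 17, 19, 14].

[20; 4, 17, 19, 14]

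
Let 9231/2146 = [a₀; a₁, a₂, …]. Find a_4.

2

9231 = 4·2146 + 647   →  a_0 = 4
2146 = 3·647 + 205   →  a_1 = 3
647 = 3·205 + 32   →  a_2 = 3
205 = 6·32 + 13   →  a_3 = 6
32 = 2·13 + 6   →  a_4 = 2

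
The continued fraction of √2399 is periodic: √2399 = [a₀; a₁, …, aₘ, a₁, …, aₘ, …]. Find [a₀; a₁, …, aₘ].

[48; 1, 47, 1, 96]

a₀ = ⌊√2399⌋ = 48.
With m₀=0, d₀=1 and mₖ₊₁ = dₖaₖ − mₖ, dₖ₊₁ = (n − mₖ₊₁²)/dₖ, aₖ₊₁ = ⌊(a₀+mₖ₊₁)/dₖ₊₁⌋:
  k=1: m=48, d=95, a=1
  k=2: m=47, d=2, a=47
  k=3: m=47, d=95, a=1
  k=4: m=48, d=1, a=96
d=1 and a=2a₀=96 at k=4, so the next step gives (m, d) = (48, 95) again — its k=1 value — and the period has length 4.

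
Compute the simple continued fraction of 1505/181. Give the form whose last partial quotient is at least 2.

[8; 3, 5, 1, 2, 3]

1505 = 8·181 + 57
181 = 3·57 + 10
57 = 5·10 + 7
10 = 1·7 + 3
7 = 2·3 + 1
3 = 3·1 + 0  (stop)
So 1505/181 = [8; 3, 5, 1, 2, 3].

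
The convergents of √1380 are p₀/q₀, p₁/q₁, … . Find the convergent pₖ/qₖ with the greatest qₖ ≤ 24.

√1380 = [37; 6, 1, 2, 1, 6, 74, …] (period length 6).
Convergents:
  p_0/q_0 = 37/1
  p_1/q_1 = 223/6
  p_2/q_2 = 260/7
  p_3/q_3 = 743/20
  p_4/q_4 = 1003/27
q_3 = 20 ≤ 24 < 27 = q_4, so the answer is 743/20.

743/20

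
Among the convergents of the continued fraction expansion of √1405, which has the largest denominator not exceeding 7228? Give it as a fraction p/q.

√1405 = [37; 2, 14, 2, 74, …] (period length 4).
Convergents:
  p_0/q_0 = 37/1
  p_1/q_1 = 75/2
  p_2/q_2 = 1087/29
  p_3/q_3 = 2249/60
  p_4/q_4 = 167513/4469
  p_5/q_5 = 337275/8998
q_4 = 4469 ≤ 7228 < 8998 = q_5, so the answer is 167513/4469.

167513/4469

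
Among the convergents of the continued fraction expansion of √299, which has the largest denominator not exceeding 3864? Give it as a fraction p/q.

43108/2493

√299 = [17; 3, 2, 3, 34, …] (period length 4).
Convergents:
  p_0/q_0 = 17/1
  p_1/q_1 = 52/3
  p_2/q_2 = 121/7
  p_3/q_3 = 415/24
  p_4/q_4 = 14231/823
  p_5/q_5 = 43108/2493
  p_6/q_6 = 100447/5809
q_5 = 2493 ≤ 3864 < 5809 = q_6, so the answer is 43108/2493.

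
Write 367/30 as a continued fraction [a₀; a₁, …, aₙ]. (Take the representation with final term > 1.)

367 = 12·30 + 7
30 = 4·7 + 2
7 = 3·2 + 1
2 = 2·1 + 0  (stop)
So 367/30 = [12; 4, 3, 2].

[12; 4, 3, 2]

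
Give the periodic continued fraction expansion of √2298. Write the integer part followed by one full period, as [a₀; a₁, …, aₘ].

a₀ = ⌊√2298⌋ = 47.
With m₀=0, d₀=1 and mₖ₊₁ = dₖaₖ − mₖ, dₖ₊₁ = (n − mₖ₊₁²)/dₖ, aₖ₊₁ = ⌊(a₀+mₖ₊₁)/dₖ₊₁⌋:
  k=1: m=47, d=89, a=1
  k=2: m=42, d=6, a=14
  k=3: m=42, d=89, a=1
  k=4: m=47, d=1, a=94
d=1 and a=2a₀=94 at k=4, so the next step gives (m, d) = (47, 89) again — its k=1 value — and the period has length 4.

[47; 1, 14, 1, 94]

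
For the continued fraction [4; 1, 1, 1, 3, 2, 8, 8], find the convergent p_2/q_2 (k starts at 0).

Using pₖ = aₖpₖ₋₁ + pₖ₋₂, qₖ = aₖqₖ₋₁ + qₖ₋₂ (with p₋₁=1, p₋₂=0, q₋₁=0, q₋₂=1):
  k=0: a=4, p=4, q=1
  k=1: a=1, p=5, q=1
  k=2: a=1, p=9, q=2

9/2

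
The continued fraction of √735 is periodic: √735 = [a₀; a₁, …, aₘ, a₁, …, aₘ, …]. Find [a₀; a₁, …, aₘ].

a₀ = ⌊√735⌋ = 27.
With m₀=0, d₀=1 and mₖ₊₁ = dₖaₖ − mₖ, dₖ₊₁ = (n − mₖ₊₁²)/dₖ, aₖ₊₁ = ⌊(a₀+mₖ₊₁)/dₖ₊₁⌋:
  k=1: m=27, d=6, a=9
  k=2: m=27, d=1, a=54
d=1 and a=2a₀=54 at k=2, so the next step gives (m, d) = (27, 6) again — its k=1 value — and the period has length 2.

[27; 9, 54]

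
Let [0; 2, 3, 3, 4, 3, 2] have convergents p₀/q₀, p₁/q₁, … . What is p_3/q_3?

Using pₖ = aₖpₖ₋₁ + pₖ₋₂, qₖ = aₖqₖ₋₁ + qₖ₋₂ (with p₋₁=1, p₋₂=0, q₋₁=0, q₋₂=1):
  k=0: a=0, p=0, q=1
  k=1: a=2, p=1, q=2
  k=2: a=3, p=3, q=7
  k=3: a=3, p=10, q=23

10/23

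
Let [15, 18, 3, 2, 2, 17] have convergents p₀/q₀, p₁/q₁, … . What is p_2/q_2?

Using pₖ = aₖpₖ₋₁ + pₖ₋₂, qₖ = aₖqₖ₋₁ + qₖ₋₂ (with p₋₁=1, p₋₂=0, q₋₁=0, q₋₂=1):
  k=0: a=15, p=15, q=1
  k=1: a=18, p=271, q=18
  k=2: a=3, p=828, q=55

828/55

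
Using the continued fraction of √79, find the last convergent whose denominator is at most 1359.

√79 = [8; 1, 7, 1, 16, …] (period length 4).
Convergents:
  p_0/q_0 = 8/1
  p_1/q_1 = 9/1
  p_2/q_2 = 71/8
  p_3/q_3 = 80/9
  p_4/q_4 = 1351/152
  p_5/q_5 = 1431/161
  p_6/q_6 = 11368/1279
  p_7/q_7 = 12799/1440
q_6 = 1279 ≤ 1359 < 1440 = q_7, so the answer is 11368/1279.

11368/1279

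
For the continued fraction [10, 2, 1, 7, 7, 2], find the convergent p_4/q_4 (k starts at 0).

1697/164

Using pₖ = aₖpₖ₋₁ + pₖ₋₂, qₖ = aₖqₖ₋₁ + qₖ₋₂ (with p₋₁=1, p₋₂=0, q₋₁=0, q₋₂=1):
  k=0: a=10, p=10, q=1
  k=1: a=2, p=21, q=2
  k=2: a=1, p=31, q=3
  k=3: a=7, p=238, q=23
  k=4: a=7, p=1697, q=164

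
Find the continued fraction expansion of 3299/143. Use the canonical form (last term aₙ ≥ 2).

3299 = 23*143 + 10
143 = 14*10 + 3
10 = 3*3 + 1
3 = 3*1 + 0  (stop)
So 3299/143 = [23; 14, 3, 3].

[23; 14, 3, 3]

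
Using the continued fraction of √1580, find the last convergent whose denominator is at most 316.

√1580 = [39; 1, 2, 1, 78, …] (period length 4).
Convergents:
  p_0/q_0 = 39/1
  p_1/q_1 = 40/1
  p_2/q_2 = 119/3
  p_3/q_3 = 159/4
  p_4/q_4 = 12521/315
  p_5/q_5 = 12680/319
q_4 = 315 ≤ 316 < 319 = q_5, so the answer is 12521/315.

12521/315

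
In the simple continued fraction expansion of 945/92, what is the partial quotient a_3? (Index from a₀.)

945 = 10·92 + 25   →  a_0 = 10
92 = 3·25 + 17   →  a_1 = 3
25 = 1·17 + 8   →  a_2 = 1
17 = 2·8 + 1   →  a_3 = 2

2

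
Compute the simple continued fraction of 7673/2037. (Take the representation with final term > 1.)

7673 = 3×2037 + 1562
2037 = 1×1562 + 475
1562 = 3×475 + 137
475 = 3×137 + 64
137 = 2×64 + 9
64 = 7×9 + 1
9 = 9×1 + 0  (stop)
So 7673/2037 = [3; 1, 3, 3, 2, 7, 9].

[3; 1, 3, 3, 2, 7, 9]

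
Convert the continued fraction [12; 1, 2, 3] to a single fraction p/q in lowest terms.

Fold from the inside: start with 3/1.
  2 + 1/3 = 7/3
  1 + 3/7 = 10/7
  12 + 7/10 = 127/10

127/10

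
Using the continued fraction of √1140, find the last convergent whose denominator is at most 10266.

√1140 = [33; 1, 3, 4, 3, 1, 66, …] (period length 6).
Convergents:
  p_0/q_0 = 33/1
  p_1/q_1 = 34/1
  p_2/q_2 = 135/4
  p_3/q_3 = 574/17
  p_4/q_4 = 1857/55
  p_5/q_5 = 2431/72
  p_6/q_6 = 162303/4807
  p_7/q_7 = 164734/4879
  p_8/q_8 = 656505/19444
q_7 = 4879 ≤ 10266 < 19444 = q_8, so the answer is 164734/4879.

164734/4879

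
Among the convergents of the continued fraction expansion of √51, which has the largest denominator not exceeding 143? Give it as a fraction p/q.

707/99

√51 = [7; 7, 14, …] (period length 2).
Convergents:
  p_0/q_0 = 7/1
  p_1/q_1 = 50/7
  p_2/q_2 = 707/99
  p_3/q_3 = 4999/700
q_2 = 99 ≤ 143 < 700 = q_3, so the answer is 707/99.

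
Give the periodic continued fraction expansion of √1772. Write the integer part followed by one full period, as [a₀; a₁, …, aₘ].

[42; 10, 1, 1, 20, 1, 1, 10, 84]

a₀ = ⌊√1772⌋ = 42.
With m₀=0, d₀=1 and mₖ₊₁ = dₖaₖ − mₖ, dₖ₊₁ = (n − mₖ₊₁²)/dₖ, aₖ₊₁ = ⌊(a₀+mₖ₊₁)/dₖ₊₁⌋:
  k=1: m=42, d=8, a=10
  k=2: m=38, d=41, a=1
  k=3: m=3, d=43, a=1
  k=4: m=40, d=4, a=20
  k=5: m=40, d=43, a=1
  k=6: m=3, d=41, a=1
  k=7: m=38, d=8, a=10
  k=8: m=42, d=1, a=84
d=1 and a=2a₀=84 at k=8, so the next step gives (m, d) = (42, 8) again — its k=1 value — and the period has length 8.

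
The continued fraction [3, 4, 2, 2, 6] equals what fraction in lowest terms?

Using pₖ = aₖpₖ₋₁ + pₖ₋₂ and qₖ = aₖqₖ₋₁ + qₖ₋₂:
  k=0: a=3, p=3, q=1
  k=1: a=4, p=13, q=4
  k=2: a=2, p=29, q=9
  k=3: a=2, p=71, q=22
  k=4: a=6, p=455, q=141

455/141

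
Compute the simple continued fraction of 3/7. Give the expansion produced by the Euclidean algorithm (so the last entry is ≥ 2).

3 = 0*7 + 3
7 = 2*3 + 1
3 = 3*1 + 0  (stop)
So 3/7 = [0; 2, 3].

[0; 2, 3]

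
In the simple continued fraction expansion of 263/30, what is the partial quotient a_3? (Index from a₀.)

263 = 8·30 + 23   →  a_0 = 8
30 = 1·23 + 7   →  a_1 = 1
23 = 3·7 + 2   →  a_2 = 3
7 = 3·2 + 1   →  a_3 = 3

3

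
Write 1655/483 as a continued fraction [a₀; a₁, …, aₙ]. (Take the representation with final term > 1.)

[3; 2, 2, 1, 9, 7]

1655 = 3·483 + 206
483 = 2·206 + 71
206 = 2·71 + 64
71 = 1·64 + 7
64 = 9·7 + 1
7 = 7·1 + 0  (stop)
So 1655/483 = [3; 2, 2, 1, 9, 7].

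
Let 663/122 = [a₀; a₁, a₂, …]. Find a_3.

663 = 5·122 + 53   →  a_0 = 5
122 = 2·53 + 16   →  a_1 = 2
53 = 3·16 + 5   →  a_2 = 3
16 = 3·5 + 1   →  a_3 = 3

3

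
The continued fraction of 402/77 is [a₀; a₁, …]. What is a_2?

402 = 5·77 + 17   →  a_0 = 5
77 = 4·17 + 9   →  a_1 = 4
17 = 1·9 + 8   →  a_2 = 1

1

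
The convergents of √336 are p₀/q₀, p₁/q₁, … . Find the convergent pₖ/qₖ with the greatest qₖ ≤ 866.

√336 = [18; 3, 36, …] (period length 2).
Convergents:
  p_0/q_0 = 18/1
  p_1/q_1 = 55/3
  p_2/q_2 = 1998/109
  p_3/q_3 = 6049/330
  p_4/q_4 = 219762/11989
q_3 = 330 ≤ 866 < 11989 = q_4, so the answer is 6049/330.

6049/330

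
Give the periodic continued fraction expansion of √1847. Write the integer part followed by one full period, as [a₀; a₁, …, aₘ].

a₀ = ⌊√1847⌋ = 42.
With m₀=0, d₀=1 and mₖ₊₁ = dₖaₖ − mₖ, dₖ₊₁ = (n − mₖ₊₁²)/dₖ, aₖ₊₁ = ⌊(a₀+mₖ₊₁)/dₖ₊₁⌋:
  k=1: m=42, d=83, a=1
  k=2: m=41, d=2, a=41
  k=3: m=41, d=83, a=1
  k=4: m=42, d=1, a=84
d=1 and a=2a₀=84 at k=4, so the next step gives (m, d) = (42, 83) again — its k=1 value — and the period has length 4.

[42; 1, 41, 1, 84]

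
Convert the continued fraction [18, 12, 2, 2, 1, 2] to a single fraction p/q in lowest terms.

4267/236

Using pₖ = aₖpₖ₋₁ + pₖ₋₂ and qₖ = aₖqₖ₋₁ + qₖ₋₂:
  k=0: a=18, p=18, q=1
  k=1: a=12, p=217, q=12
  k=2: a=2, p=452, q=25
  k=3: a=2, p=1121, q=62
  k=4: a=1, p=1573, q=87
  k=5: a=2, p=4267, q=236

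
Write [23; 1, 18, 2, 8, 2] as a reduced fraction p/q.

16788/701

Using pₖ = aₖpₖ₋₁ + pₖ₋₂ and qₖ = aₖqₖ₋₁ + qₖ₋₂:
  k=0: a=23, p=23, q=1
  k=1: a=1, p=24, q=1
  k=2: a=18, p=455, q=19
  k=3: a=2, p=934, q=39
  k=4: a=8, p=7927, q=331
  k=5: a=2, p=16788, q=701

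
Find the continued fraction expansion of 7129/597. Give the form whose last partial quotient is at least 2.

[11; 1, 16, 17, 2]

7129 = 11*597 + 562
597 = 1*562 + 35
562 = 16*35 + 2
35 = 17*2 + 1
2 = 2*1 + 0  (stop)
So 7129/597 = [11; 1, 16, 17, 2].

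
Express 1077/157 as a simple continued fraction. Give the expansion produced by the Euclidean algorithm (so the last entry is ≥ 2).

1077 = 6×157 + 135
157 = 1×135 + 22
135 = 6×22 + 3
22 = 7×3 + 1
3 = 3×1 + 0  (stop)
So 1077/157 = [6; 1, 6, 7, 3].

[6; 1, 6, 7, 3]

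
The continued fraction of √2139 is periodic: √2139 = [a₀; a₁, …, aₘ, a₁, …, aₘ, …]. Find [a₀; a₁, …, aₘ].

a₀ = ⌊√2139⌋ = 46.
With m₀=0, d₀=1 and mₖ₊₁ = dₖaₖ − mₖ, dₖ₊₁ = (n − mₖ₊₁²)/dₖ, aₖ₊₁ = ⌊(a₀+mₖ₊₁)/dₖ₊₁⌋:
  k=1: m=46, d=23, a=4
  k=2: m=46, d=1, a=92
d=1 and a=2a₀=92 at k=2, so the next step gives (m, d) = (46, 23) again — its k=1 value — and the period has length 2.

[46; 4, 92]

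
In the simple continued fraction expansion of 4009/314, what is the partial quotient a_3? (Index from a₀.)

3

4009 = 12·314 + 241   →  a_0 = 12
314 = 1·241 + 73   →  a_1 = 1
241 = 3·73 + 22   →  a_2 = 3
73 = 3·22 + 7   →  a_3 = 3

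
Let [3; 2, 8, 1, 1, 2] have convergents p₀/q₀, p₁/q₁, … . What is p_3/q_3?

Using pₖ = aₖpₖ₋₁ + pₖ₋₂, qₖ = aₖqₖ₋₁ + qₖ₋₂ (with p₋₁=1, p₋₂=0, q₋₁=0, q₋₂=1):
  k=0: a=3, p=3, q=1
  k=1: a=2, p=7, q=2
  k=2: a=8, p=59, q=17
  k=3: a=1, p=66, q=19

66/19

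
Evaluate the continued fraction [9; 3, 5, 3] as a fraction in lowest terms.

475/51

Using pₖ = aₖpₖ₋₁ + pₖ₋₂ and qₖ = aₖqₖ₋₁ + qₖ₋₂:
  k=0: a=9, p=9, q=1
  k=1: a=3, p=28, q=3
  k=2: a=5, p=149, q=16
  k=3: a=3, p=475, q=51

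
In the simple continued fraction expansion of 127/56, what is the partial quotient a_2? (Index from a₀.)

127 = 2·56 + 15   →  a_0 = 2
56 = 3·15 + 11   →  a_1 = 3
15 = 1·11 + 4   →  a_2 = 1

1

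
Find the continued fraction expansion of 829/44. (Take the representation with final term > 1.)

829 = 18·44 + 37
44 = 1·37 + 7
37 = 5·7 + 2
7 = 3·2 + 1
2 = 2·1 + 0  (stop)
So 829/44 = [18; 1, 5, 3, 2].

[18; 1, 5, 3, 2]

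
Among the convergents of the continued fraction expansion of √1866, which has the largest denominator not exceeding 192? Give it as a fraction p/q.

√1866 = [43; 5, 14, 5, 86, …] (period length 4).
Convergents:
  p_0/q_0 = 43/1
  p_1/q_1 = 216/5
  p_2/q_2 = 3067/71
  p_3/q_3 = 15551/360
q_2 = 71 ≤ 192 < 360 = q_3, so the answer is 3067/71.

3067/71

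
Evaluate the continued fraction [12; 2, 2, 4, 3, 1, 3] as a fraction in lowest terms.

Fold from the inside: start with 3/1.
  1 + 1/3 = 4/3
  3 + 3/4 = 15/4
  4 + 4/15 = 64/15
  2 + 15/64 = 143/64
  2 + 64/143 = 350/143
  12 + 143/350 = 4343/350

4343/350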